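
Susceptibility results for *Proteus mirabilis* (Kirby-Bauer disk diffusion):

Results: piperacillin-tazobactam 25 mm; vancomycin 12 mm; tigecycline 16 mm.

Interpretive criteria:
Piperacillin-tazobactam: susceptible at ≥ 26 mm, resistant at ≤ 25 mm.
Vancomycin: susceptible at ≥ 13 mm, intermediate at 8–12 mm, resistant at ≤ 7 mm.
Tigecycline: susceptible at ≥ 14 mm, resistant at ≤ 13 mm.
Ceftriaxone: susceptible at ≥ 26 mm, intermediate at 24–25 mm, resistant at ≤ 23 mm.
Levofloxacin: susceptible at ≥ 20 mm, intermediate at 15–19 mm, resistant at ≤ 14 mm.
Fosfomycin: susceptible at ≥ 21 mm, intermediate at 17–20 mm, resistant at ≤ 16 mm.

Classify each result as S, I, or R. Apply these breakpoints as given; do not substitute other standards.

R, I, S

Piperacillin-tazobactam 25 mm: ≤ 25 mm ⇒ Resistant
Vancomycin: 12 mm is in 8–12 mm ⇒ I
Tigecycline (16 mm) ≥ 14 mm — S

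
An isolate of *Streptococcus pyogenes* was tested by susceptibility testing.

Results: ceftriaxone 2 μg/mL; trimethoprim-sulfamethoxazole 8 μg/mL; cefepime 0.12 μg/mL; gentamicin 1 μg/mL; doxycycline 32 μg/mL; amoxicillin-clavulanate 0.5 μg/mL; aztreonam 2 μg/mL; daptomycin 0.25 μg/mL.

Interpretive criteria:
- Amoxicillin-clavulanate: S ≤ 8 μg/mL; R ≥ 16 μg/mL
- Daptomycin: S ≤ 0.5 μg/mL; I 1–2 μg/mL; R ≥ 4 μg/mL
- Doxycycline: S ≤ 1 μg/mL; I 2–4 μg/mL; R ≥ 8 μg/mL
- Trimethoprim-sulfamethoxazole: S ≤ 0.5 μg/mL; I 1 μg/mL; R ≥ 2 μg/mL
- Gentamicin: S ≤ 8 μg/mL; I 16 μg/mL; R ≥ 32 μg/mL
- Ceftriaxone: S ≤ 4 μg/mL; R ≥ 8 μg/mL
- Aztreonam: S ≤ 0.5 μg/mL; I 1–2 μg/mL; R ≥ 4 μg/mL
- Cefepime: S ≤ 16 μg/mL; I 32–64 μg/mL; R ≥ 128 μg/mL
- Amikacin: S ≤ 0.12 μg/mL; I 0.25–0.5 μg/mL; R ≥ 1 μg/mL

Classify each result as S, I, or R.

S, R, S, S, R, S, I, S

Ceftriaxone (2 μg/mL) ≤ 4 μg/mL — susceptible
Trimethoprim-sulfamethoxazole: 8 μg/mL is ≥ 2 μg/mL ⇒ R
Cefepime (0.12 μg/mL) ≤ 16 μg/mL ⇒ S
Gentamicin (1 μg/mL) ≤ 8 μg/mL ⇒ susceptible
Doxycycline 32 μg/mL: ≥ 8 μg/mL ⇒ R
Amoxicillin-clavulanate 0.5 μg/mL: ≤ 8 μg/mL → Susceptible
Aztreonam (2 μg/mL) in 1–2 μg/mL — Intermediate
Daptomycin: 0.25 μg/mL is ≤ 0.5 μg/mL ⇒ Susceptible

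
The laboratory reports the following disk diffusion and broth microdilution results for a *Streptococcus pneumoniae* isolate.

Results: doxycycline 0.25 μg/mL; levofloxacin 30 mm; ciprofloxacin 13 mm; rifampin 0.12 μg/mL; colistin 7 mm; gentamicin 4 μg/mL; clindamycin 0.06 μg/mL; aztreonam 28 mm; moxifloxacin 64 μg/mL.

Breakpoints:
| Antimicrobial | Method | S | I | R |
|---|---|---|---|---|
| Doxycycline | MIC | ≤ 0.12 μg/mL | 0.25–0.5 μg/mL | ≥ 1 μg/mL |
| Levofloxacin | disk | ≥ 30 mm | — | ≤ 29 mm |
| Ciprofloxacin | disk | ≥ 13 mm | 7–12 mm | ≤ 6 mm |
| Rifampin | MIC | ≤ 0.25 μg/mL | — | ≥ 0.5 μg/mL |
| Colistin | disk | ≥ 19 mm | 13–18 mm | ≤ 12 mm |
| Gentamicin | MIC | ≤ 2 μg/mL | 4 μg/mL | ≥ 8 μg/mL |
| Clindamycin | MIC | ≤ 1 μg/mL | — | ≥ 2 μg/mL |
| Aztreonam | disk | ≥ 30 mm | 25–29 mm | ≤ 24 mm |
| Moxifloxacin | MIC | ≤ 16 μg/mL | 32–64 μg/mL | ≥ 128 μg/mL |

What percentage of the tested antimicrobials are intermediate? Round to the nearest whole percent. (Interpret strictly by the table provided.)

44%

Doxycycline (0.25 μg/mL) in 0.25–0.5 μg/mL — Intermediate
Levofloxacin: 30 mm is ≥ 30 mm → S
Ciprofloxacin: 13 mm is ≥ 13 mm → S
Rifampin 0.12 μg/mL: ≤ 0.25 μg/mL → susceptible
Colistin: 7 mm is ≤ 12 mm — resistant
Gentamicin (4 μg/mL) = 4 μg/mL ⇒ I
Clindamycin 0.06 μg/mL: ≤ 1 μg/mL ⇒ Susceptible
Aztreonam (28 mm) in 25–29 mm → Intermediate
Moxifloxacin: 64 μg/mL is in 32–64 μg/mL → intermediate
Intermediate: 4/9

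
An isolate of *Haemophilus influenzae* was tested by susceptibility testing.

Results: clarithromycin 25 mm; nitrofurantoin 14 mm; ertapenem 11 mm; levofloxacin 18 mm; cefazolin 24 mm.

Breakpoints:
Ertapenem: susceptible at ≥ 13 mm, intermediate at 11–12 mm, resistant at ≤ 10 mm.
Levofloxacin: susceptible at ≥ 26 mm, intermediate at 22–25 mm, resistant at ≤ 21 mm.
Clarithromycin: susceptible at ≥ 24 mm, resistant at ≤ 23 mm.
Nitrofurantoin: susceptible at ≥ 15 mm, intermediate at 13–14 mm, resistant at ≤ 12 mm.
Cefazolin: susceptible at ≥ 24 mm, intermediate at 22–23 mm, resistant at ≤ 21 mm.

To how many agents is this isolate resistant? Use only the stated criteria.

Clarithromycin 25 mm: ≥ 24 mm — susceptible
Nitrofurantoin: 14 mm is in 13–14 mm → I
Ertapenem (11 mm) in 11–12 mm → I
Levofloxacin (18 mm) ≤ 21 mm — Resistant
Cefazolin 24 mm: ≥ 24 mm — Susceptible
Resistant: 1

1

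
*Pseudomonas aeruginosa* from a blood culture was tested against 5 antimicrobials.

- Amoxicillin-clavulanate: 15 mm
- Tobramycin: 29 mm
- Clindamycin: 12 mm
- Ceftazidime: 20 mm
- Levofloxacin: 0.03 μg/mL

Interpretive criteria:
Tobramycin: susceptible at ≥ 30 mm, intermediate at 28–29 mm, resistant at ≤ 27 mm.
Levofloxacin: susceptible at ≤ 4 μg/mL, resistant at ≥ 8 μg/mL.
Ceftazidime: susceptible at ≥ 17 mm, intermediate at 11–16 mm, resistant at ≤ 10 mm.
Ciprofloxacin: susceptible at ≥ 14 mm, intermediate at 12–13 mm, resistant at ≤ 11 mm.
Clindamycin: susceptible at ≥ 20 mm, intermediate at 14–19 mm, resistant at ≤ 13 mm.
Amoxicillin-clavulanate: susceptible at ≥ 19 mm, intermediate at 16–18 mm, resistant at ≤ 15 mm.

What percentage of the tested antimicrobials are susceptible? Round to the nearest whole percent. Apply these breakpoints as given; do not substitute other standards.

Amoxicillin-clavulanate: 15 mm is ≤ 15 mm ⇒ resistant
Tobramycin (29 mm) in 28–29 mm → intermediate
Clindamycin: 12 mm is ≤ 13 mm → R
Ceftazidime (20 mm) ≥ 17 mm → susceptible
Levofloxacin: 0.03 μg/mL is ≤ 4 μg/mL — S
Susceptible: 2/5

40%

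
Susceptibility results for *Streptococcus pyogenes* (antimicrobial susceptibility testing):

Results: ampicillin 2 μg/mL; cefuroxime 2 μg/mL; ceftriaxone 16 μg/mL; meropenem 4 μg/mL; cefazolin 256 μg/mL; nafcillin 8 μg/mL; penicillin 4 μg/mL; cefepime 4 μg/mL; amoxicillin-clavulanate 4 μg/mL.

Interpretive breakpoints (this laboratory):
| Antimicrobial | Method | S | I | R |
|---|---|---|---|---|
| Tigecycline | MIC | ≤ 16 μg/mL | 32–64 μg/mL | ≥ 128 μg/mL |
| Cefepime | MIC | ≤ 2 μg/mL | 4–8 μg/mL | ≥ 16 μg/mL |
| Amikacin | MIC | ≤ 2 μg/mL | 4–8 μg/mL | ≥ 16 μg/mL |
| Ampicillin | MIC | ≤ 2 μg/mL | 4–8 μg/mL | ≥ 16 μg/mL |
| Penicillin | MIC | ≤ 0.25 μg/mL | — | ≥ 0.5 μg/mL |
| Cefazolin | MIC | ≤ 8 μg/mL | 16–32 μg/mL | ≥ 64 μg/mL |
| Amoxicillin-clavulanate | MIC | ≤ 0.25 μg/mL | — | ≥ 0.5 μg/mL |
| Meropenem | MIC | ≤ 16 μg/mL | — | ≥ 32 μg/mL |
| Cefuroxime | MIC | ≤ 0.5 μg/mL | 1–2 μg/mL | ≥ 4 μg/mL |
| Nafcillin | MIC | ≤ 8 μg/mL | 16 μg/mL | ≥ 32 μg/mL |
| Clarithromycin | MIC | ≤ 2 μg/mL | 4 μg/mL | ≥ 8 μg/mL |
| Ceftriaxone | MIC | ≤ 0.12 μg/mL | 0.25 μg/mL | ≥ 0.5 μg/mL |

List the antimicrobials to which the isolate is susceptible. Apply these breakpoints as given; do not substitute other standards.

Ampicillin: 2 μg/mL is ≤ 2 μg/mL — S
Cefuroxime (2 μg/mL) in 1–2 μg/mL ⇒ Intermediate
Ceftriaxone (16 μg/mL) ≥ 0.5 μg/mL → R
Meropenem 4 μg/mL: ≤ 16 μg/mL → S
Cefazolin (256 μg/mL) ≥ 64 μg/mL → R
Nafcillin (8 μg/mL) ≤ 8 μg/mL ⇒ Susceptible
Penicillin 4 μg/mL: ≥ 0.5 μg/mL ⇒ R
Cefepime 4 μg/mL: in 4–8 μg/mL ⇒ I
Amoxicillin-clavulanate 4 μg/mL: ≥ 0.5 μg/mL → R

ampicillin, meropenem, nafcillin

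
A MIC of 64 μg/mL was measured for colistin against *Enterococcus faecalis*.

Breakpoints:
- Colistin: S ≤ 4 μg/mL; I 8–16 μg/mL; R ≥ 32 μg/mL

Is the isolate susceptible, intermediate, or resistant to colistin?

Colistin 64 μg/mL: ≥ 32 μg/mL — resistant

R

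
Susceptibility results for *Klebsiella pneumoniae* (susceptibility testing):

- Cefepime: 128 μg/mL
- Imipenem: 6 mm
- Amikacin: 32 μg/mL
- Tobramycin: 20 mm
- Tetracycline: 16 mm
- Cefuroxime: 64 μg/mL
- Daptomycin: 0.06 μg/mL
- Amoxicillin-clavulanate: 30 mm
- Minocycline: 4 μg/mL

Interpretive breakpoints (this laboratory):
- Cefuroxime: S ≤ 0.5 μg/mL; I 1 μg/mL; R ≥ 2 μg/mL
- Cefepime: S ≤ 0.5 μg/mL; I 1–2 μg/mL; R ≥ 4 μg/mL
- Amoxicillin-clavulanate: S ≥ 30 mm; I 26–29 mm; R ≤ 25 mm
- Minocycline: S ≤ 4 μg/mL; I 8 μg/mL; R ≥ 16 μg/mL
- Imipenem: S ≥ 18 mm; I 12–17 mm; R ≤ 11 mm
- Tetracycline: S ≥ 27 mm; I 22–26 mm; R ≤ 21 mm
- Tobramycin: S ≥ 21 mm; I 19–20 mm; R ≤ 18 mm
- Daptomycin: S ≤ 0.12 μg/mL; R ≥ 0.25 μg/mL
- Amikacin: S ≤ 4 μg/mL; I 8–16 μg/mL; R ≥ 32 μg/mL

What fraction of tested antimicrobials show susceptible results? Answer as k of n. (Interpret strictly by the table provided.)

Cefepime (128 μg/mL) ≥ 4 μg/mL — resistant
Imipenem (6 mm) ≤ 11 mm ⇒ R
Amikacin (32 μg/mL) ≥ 32 μg/mL — Resistant
Tobramycin (20 mm) in 19–20 mm — Intermediate
Tetracycline: 16 mm is ≤ 21 mm → Resistant
Cefuroxime 64 μg/mL: ≥ 2 μg/mL — Resistant
Daptomycin (0.06 μg/mL) ≤ 0.12 μg/mL → Susceptible
Amoxicillin-clavulanate: 30 mm is ≥ 30 mm — S
Minocycline (4 μg/mL) ≤ 4 μg/mL → susceptible
Susceptible: 3/9

3 of 9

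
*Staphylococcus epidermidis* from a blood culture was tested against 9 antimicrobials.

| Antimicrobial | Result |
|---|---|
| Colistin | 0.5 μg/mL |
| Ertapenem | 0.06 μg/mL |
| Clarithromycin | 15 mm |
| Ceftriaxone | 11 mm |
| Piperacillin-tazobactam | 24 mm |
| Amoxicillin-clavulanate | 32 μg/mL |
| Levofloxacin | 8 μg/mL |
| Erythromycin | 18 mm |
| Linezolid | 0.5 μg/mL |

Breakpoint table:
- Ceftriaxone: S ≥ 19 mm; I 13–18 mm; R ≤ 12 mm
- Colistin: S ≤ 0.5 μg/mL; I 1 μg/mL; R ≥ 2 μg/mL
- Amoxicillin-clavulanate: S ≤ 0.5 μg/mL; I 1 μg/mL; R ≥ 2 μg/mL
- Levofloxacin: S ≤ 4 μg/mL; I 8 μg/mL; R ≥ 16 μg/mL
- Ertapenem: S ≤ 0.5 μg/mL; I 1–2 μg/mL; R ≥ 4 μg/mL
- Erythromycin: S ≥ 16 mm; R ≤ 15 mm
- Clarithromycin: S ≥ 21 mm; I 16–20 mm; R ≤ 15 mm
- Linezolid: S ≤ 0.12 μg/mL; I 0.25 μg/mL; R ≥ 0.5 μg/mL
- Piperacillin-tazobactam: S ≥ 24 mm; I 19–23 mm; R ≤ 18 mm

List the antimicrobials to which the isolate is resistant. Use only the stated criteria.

Colistin 0.5 μg/mL: ≤ 0.5 μg/mL — susceptible
Ertapenem (0.06 μg/mL) ≤ 0.5 μg/mL → Susceptible
Clarithromycin (15 mm) ≤ 15 mm ⇒ Resistant
Ceftriaxone 11 mm: ≤ 12 mm → resistant
Piperacillin-tazobactam: 24 mm is ≥ 24 mm ⇒ Susceptible
Amoxicillin-clavulanate: 32 μg/mL is ≥ 2 μg/mL → resistant
Levofloxacin 8 μg/mL: = 8 μg/mL → I
Erythromycin 18 mm: ≥ 16 mm ⇒ Susceptible
Linezolid: 0.5 μg/mL is ≥ 0.5 μg/mL → Resistant

clarithromycin, ceftriaxone, amoxicillin-clavulanate, linezolid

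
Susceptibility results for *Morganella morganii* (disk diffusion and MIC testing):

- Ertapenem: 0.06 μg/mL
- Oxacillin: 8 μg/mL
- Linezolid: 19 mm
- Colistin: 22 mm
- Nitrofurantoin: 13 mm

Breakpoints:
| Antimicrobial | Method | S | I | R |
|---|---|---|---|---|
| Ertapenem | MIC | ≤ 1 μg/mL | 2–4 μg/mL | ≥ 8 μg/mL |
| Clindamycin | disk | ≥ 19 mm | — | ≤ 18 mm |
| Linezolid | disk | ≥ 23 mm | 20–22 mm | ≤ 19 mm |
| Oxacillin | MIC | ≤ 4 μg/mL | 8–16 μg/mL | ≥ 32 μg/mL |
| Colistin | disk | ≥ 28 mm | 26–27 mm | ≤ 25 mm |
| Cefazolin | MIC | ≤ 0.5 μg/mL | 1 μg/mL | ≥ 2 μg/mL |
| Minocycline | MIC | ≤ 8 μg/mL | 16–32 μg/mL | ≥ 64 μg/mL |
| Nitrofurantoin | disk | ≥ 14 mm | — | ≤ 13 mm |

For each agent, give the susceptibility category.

S, I, R, R, R

Ertapenem: 0.06 μg/mL is ≤ 1 μg/mL — Susceptible
Oxacillin: 8 μg/mL is in 8–16 μg/mL ⇒ Intermediate
Linezolid (19 mm) ≤ 19 mm — R
Colistin (22 mm) ≤ 25 mm — Resistant
Nitrofurantoin 13 mm: ≤ 13 mm — R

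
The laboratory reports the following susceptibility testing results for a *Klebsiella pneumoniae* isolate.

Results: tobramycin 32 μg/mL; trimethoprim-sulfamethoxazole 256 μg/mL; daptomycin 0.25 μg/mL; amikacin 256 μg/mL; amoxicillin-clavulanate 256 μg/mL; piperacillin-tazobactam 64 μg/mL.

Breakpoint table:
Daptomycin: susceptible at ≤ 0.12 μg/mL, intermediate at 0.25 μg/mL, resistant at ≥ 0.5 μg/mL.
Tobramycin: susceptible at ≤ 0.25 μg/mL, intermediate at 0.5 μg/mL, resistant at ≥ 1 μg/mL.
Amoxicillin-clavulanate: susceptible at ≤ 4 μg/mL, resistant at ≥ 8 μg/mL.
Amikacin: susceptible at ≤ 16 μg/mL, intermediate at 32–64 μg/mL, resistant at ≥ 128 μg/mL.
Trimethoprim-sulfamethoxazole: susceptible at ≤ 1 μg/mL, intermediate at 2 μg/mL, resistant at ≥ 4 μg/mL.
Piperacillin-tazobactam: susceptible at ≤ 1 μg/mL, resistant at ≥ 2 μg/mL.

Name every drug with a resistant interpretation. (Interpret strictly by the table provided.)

Tobramycin 32 μg/mL: ≥ 1 μg/mL — Resistant
Trimethoprim-sulfamethoxazole (256 μg/mL) ≥ 4 μg/mL — resistant
Daptomycin (0.25 μg/mL) = 0.25 μg/mL ⇒ I
Amikacin 256 μg/mL: ≥ 128 μg/mL — Resistant
Amoxicillin-clavulanate (256 μg/mL) ≥ 8 μg/mL ⇒ resistant
Piperacillin-tazobactam 64 μg/mL: ≥ 2 μg/mL → resistant

tobramycin, trimethoprim-sulfamethoxazole, amikacin, amoxicillin-clavulanate, piperacillin-tazobactam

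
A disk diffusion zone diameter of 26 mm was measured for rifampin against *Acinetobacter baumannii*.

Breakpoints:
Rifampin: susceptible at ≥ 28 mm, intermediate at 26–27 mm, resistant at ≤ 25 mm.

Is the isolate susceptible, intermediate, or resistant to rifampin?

Intermediate

Rifampin: 26 mm is in 26–27 mm → Intermediate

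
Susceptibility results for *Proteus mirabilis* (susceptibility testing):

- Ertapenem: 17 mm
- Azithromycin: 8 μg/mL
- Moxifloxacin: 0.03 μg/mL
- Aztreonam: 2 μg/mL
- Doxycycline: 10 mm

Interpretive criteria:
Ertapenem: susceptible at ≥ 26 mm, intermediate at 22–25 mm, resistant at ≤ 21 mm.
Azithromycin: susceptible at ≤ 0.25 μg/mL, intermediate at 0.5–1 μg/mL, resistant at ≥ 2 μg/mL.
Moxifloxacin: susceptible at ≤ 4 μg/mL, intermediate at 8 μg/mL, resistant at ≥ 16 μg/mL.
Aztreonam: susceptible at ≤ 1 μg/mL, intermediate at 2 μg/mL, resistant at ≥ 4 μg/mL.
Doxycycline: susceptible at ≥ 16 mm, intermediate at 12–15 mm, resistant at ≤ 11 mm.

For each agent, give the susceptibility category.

R, R, S, I, R

Ertapenem 17 mm: ≤ 21 mm → R
Azithromycin (8 μg/mL) ≥ 2 μg/mL — Resistant
Moxifloxacin: 0.03 μg/mL is ≤ 4 μg/mL — Susceptible
Aztreonam: 2 μg/mL is = 2 μg/mL ⇒ I
Doxycycline 10 mm: ≤ 11 mm — Resistant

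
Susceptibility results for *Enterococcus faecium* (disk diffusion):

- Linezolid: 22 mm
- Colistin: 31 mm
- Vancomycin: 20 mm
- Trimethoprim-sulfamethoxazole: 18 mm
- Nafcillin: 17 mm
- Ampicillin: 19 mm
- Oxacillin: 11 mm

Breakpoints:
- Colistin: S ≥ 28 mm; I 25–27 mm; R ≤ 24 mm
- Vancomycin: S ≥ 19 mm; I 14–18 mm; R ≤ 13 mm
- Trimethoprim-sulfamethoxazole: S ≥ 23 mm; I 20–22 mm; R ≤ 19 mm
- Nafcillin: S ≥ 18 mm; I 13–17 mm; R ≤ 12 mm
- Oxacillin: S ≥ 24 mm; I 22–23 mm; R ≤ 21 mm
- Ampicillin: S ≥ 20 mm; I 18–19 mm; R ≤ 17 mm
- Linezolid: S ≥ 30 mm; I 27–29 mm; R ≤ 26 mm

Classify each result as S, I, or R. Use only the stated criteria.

R, S, S, R, I, I, R

Linezolid 22 mm: ≤ 26 mm — Resistant
Colistin (31 mm) ≥ 28 mm ⇒ susceptible
Vancomycin (20 mm) ≥ 19 mm — S
Trimethoprim-sulfamethoxazole (18 mm) ≤ 19 mm — R
Nafcillin (17 mm) in 13–17 mm ⇒ I
Ampicillin (19 mm) in 18–19 mm — Intermediate
Oxacillin 11 mm: ≤ 21 mm → Resistant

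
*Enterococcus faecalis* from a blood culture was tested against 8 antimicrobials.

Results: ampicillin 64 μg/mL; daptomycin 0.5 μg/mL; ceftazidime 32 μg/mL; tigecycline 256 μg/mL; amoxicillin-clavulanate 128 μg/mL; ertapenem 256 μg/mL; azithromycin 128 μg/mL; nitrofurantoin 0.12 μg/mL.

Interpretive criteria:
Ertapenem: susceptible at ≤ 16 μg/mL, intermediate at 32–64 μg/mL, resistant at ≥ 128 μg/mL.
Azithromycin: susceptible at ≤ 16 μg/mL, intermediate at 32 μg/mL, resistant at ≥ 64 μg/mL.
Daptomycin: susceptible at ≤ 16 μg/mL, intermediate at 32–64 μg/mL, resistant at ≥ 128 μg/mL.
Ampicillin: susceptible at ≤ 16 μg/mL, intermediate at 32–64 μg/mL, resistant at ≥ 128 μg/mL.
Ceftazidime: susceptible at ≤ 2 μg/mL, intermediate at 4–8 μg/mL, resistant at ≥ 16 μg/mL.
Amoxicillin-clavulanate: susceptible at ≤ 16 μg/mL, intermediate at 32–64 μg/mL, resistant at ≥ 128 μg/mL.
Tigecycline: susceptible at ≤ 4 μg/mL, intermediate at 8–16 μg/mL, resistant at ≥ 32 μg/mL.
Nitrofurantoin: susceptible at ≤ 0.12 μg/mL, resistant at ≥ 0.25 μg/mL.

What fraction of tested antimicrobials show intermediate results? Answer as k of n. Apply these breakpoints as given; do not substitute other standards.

Ampicillin: 64 μg/mL is in 32–64 μg/mL — intermediate
Daptomycin (0.5 μg/mL) ≤ 16 μg/mL — Susceptible
Ceftazidime (32 μg/mL) ≥ 16 μg/mL ⇒ R
Tigecycline 256 μg/mL: ≥ 32 μg/mL — R
Amoxicillin-clavulanate 128 μg/mL: ≥ 128 μg/mL ⇒ Resistant
Ertapenem (256 μg/mL) ≥ 128 μg/mL → R
Azithromycin 128 μg/mL: ≥ 64 μg/mL — resistant
Nitrofurantoin: 0.12 μg/mL is ≤ 0.12 μg/mL ⇒ S
Intermediate: 1/8

1 of 8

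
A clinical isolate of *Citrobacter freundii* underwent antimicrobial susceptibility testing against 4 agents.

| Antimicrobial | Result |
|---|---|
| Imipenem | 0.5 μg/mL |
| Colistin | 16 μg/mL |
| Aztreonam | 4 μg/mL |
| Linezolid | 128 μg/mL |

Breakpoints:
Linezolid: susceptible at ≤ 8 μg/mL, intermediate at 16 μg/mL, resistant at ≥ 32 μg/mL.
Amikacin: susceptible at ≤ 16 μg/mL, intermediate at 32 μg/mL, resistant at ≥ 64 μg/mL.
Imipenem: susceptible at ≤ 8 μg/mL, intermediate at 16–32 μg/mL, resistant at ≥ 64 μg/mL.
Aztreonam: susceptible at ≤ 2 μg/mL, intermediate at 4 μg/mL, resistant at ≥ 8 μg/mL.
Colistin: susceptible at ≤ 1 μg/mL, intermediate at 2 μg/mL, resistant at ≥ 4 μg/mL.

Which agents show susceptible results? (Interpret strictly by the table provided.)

Imipenem (0.5 μg/mL) ≤ 8 μg/mL → susceptible
Colistin: 16 μg/mL is ≥ 4 μg/mL — resistant
Aztreonam (4 μg/mL) = 4 μg/mL — I
Linezolid (128 μg/mL) ≥ 32 μg/mL → R

imipenem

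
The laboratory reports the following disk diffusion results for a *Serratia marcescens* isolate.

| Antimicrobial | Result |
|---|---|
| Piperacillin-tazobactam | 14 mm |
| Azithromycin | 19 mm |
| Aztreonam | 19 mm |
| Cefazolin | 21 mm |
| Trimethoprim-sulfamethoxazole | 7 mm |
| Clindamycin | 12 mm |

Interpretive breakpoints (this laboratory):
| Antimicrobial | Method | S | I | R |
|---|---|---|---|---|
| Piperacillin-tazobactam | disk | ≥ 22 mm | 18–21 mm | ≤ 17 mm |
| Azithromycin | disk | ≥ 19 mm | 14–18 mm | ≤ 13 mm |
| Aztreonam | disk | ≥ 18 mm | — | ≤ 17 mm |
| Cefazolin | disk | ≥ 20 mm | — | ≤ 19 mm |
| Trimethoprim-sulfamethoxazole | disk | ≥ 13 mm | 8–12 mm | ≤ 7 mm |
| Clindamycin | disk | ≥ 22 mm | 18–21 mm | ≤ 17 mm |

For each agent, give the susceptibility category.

Piperacillin-tazobactam 14 mm: ≤ 17 mm → R
Azithromycin 19 mm: ≥ 19 mm — susceptible
Aztreonam: 19 mm is ≥ 18 mm → Susceptible
Cefazolin: 21 mm is ≥ 20 mm — Susceptible
Trimethoprim-sulfamethoxazole: 7 mm is ≤ 7 mm ⇒ resistant
Clindamycin: 12 mm is ≤ 17 mm — R

R, S, S, S, R, R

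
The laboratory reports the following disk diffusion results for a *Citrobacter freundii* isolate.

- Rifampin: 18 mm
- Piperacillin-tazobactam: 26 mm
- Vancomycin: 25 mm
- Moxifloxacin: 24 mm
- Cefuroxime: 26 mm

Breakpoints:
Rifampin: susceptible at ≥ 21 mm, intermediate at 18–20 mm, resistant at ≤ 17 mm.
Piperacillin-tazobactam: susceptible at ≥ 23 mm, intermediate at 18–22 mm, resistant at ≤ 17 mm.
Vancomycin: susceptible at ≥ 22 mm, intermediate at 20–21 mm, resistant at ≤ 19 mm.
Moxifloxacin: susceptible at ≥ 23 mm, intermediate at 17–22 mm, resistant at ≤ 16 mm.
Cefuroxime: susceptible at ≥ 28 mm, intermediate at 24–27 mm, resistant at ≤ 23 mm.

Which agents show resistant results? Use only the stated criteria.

Rifampin: 18 mm is in 18–20 mm ⇒ I
Piperacillin-tazobactam: 26 mm is ≥ 23 mm → susceptible
Vancomycin: 25 mm is ≥ 22 mm → susceptible
Moxifloxacin (24 mm) ≥ 23 mm → susceptible
Cefuroxime (26 mm) in 24–27 mm ⇒ intermediate

none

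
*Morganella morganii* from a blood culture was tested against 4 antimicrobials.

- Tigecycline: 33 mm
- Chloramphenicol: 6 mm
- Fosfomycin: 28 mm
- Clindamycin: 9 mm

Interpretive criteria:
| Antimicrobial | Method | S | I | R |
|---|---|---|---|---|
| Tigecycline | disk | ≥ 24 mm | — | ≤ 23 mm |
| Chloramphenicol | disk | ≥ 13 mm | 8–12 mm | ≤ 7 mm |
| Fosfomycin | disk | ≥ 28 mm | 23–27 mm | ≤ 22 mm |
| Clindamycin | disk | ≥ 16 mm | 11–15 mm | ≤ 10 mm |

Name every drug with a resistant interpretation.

chloramphenicol, clindamycin

Tigecycline (33 mm) ≥ 24 mm ⇒ S
Chloramphenicol 6 mm: ≤ 7 mm → Resistant
Fosfomycin 28 mm: ≥ 28 mm ⇒ susceptible
Clindamycin: 9 mm is ≤ 10 mm → resistant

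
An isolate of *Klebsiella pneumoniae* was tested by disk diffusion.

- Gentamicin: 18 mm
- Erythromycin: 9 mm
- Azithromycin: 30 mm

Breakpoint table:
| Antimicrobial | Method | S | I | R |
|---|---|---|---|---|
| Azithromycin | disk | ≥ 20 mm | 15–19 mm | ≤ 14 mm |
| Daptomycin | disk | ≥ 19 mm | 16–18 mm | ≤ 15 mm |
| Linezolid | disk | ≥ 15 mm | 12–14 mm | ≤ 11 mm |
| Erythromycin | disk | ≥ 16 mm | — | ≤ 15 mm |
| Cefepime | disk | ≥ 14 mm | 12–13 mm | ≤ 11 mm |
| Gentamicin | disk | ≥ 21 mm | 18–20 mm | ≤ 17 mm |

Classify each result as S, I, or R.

Gentamicin 18 mm: in 18–20 mm — Intermediate
Erythromycin: 9 mm is ≤ 15 mm → resistant
Azithromycin (30 mm) ≥ 20 mm ⇒ S

I, R, S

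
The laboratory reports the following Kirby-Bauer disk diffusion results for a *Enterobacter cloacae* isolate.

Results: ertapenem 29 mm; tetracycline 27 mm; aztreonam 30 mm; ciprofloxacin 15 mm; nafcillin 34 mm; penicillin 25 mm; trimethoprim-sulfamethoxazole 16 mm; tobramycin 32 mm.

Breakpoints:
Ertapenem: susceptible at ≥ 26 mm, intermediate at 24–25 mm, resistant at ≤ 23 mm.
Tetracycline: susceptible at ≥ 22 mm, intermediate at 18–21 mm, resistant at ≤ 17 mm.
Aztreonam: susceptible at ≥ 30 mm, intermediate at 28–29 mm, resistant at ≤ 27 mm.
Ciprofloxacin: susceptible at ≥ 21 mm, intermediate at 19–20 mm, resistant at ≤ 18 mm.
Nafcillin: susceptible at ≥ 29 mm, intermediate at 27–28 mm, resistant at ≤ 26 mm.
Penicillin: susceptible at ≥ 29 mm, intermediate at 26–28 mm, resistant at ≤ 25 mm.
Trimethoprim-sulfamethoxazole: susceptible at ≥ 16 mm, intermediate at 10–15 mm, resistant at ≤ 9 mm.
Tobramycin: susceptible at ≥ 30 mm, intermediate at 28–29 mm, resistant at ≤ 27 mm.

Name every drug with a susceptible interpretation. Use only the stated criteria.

ertapenem, tetracycline, aztreonam, nafcillin, trimethoprim-sulfamethoxazole, tobramycin

Ertapenem: 29 mm is ≥ 26 mm ⇒ Susceptible
Tetracycline 27 mm: ≥ 22 mm ⇒ susceptible
Aztreonam (30 mm) ≥ 30 mm → susceptible
Ciprofloxacin 15 mm: ≤ 18 mm ⇒ R
Nafcillin: 34 mm is ≥ 29 mm → susceptible
Penicillin: 25 mm is ≤ 25 mm ⇒ resistant
Trimethoprim-sulfamethoxazole 16 mm: ≥ 16 mm → Susceptible
Tobramycin 32 mm: ≥ 30 mm ⇒ susceptible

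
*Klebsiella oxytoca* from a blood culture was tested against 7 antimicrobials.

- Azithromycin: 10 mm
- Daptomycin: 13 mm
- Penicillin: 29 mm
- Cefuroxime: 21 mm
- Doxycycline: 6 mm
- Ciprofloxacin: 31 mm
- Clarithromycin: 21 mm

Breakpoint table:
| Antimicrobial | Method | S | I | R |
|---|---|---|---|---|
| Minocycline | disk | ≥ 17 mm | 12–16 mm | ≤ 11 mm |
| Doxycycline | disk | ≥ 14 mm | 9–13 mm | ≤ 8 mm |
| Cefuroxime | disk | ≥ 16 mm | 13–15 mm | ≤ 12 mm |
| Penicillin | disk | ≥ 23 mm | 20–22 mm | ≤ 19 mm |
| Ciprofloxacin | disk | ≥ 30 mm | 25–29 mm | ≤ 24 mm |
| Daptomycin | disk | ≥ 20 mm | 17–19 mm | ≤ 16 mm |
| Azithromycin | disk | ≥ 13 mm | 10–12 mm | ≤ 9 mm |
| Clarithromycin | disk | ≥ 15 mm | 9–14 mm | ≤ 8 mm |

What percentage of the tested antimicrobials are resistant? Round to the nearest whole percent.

29%

Azithromycin: 10 mm is in 10–12 mm ⇒ intermediate
Daptomycin (13 mm) ≤ 16 mm — Resistant
Penicillin: 29 mm is ≥ 23 mm → susceptible
Cefuroxime 21 mm: ≥ 16 mm ⇒ S
Doxycycline: 6 mm is ≤ 8 mm — resistant
Ciprofloxacin: 31 mm is ≥ 30 mm ⇒ Susceptible
Clarithromycin: 21 mm is ≥ 15 mm — Susceptible
Resistant: 2/7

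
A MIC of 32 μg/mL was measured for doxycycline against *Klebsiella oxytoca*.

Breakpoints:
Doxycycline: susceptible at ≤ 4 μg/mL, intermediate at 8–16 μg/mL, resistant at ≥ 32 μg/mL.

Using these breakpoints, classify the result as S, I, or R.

Resistant

Doxycycline (32 μg/mL) ≥ 32 μg/mL ⇒ resistant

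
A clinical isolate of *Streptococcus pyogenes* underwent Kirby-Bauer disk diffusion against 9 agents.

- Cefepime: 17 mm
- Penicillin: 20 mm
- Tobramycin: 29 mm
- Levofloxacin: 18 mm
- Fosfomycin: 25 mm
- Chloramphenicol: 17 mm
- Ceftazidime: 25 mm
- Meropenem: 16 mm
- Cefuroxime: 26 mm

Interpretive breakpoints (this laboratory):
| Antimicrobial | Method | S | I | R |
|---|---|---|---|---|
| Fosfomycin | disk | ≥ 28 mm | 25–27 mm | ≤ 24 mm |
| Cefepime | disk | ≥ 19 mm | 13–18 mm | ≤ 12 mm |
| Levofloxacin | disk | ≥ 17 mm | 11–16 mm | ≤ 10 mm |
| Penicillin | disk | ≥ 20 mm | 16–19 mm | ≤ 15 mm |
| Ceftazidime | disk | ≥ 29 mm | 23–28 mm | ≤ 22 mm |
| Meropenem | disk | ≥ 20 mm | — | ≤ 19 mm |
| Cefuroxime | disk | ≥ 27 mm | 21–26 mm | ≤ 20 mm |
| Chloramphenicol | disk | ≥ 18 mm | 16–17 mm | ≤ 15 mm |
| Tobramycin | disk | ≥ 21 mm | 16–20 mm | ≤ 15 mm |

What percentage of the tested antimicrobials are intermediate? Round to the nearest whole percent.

56%

Cefepime 17 mm: in 13–18 mm — I
Penicillin 20 mm: ≥ 20 mm — Susceptible
Tobramycin: 29 mm is ≥ 21 mm → S
Levofloxacin 18 mm: ≥ 17 mm → S
Fosfomycin: 25 mm is in 25–27 mm ⇒ I
Chloramphenicol (17 mm) in 16–17 mm ⇒ intermediate
Ceftazidime: 25 mm is in 23–28 mm → I
Meropenem 16 mm: ≤ 19 mm ⇒ resistant
Cefuroxime (26 mm) in 21–26 mm — I
Intermediate: 5/9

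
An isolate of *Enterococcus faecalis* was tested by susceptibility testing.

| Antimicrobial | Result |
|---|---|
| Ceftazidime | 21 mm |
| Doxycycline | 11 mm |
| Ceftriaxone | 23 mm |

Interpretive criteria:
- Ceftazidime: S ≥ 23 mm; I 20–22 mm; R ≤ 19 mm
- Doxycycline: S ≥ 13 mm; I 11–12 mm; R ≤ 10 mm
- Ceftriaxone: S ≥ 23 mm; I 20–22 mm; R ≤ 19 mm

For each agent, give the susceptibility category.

I, I, S

Ceftazidime 21 mm: in 20–22 mm ⇒ Intermediate
Doxycycline (11 mm) in 11–12 mm — Intermediate
Ceftriaxone: 23 mm is ≥ 23 mm ⇒ Susceptible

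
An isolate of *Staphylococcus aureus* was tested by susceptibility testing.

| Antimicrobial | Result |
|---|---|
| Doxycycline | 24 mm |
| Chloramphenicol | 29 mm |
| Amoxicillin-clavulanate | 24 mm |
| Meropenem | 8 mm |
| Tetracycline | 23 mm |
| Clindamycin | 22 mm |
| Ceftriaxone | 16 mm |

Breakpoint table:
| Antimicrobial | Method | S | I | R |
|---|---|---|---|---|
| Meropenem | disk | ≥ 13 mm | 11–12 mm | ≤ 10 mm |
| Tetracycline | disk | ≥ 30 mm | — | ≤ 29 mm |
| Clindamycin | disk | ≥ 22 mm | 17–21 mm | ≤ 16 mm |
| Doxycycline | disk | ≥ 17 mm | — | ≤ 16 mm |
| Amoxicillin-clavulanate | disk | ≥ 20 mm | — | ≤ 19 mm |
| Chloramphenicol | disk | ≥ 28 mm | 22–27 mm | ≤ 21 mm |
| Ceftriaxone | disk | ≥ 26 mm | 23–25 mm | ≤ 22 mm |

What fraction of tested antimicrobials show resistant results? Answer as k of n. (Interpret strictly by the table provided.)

3 of 7

Doxycycline (24 mm) ≥ 17 mm — Susceptible
Chloramphenicol (29 mm) ≥ 28 mm — S
Amoxicillin-clavulanate 24 mm: ≥ 20 mm ⇒ S
Meropenem: 8 mm is ≤ 10 mm ⇒ Resistant
Tetracycline: 23 mm is ≤ 29 mm ⇒ resistant
Clindamycin: 22 mm is ≥ 22 mm ⇒ Susceptible
Ceftriaxone (16 mm) ≤ 22 mm — resistant
Resistant: 3/7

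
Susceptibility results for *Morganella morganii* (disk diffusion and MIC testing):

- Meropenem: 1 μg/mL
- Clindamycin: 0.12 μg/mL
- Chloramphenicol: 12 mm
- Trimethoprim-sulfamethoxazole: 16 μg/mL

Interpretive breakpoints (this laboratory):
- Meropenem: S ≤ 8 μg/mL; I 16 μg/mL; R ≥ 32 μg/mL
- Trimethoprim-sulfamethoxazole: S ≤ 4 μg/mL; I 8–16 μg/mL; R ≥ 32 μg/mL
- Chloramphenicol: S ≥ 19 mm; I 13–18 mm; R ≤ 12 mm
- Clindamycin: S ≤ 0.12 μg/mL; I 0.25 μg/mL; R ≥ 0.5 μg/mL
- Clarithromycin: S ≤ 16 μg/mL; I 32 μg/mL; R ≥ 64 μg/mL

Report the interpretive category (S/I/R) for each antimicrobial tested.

Meropenem: 1 μg/mL is ≤ 8 μg/mL ⇒ Susceptible
Clindamycin 0.12 μg/mL: ≤ 0.12 μg/mL → Susceptible
Chloramphenicol: 12 mm is ≤ 12 mm ⇒ Resistant
Trimethoprim-sulfamethoxazole: 16 μg/mL is in 8–16 μg/mL — I

S, S, R, I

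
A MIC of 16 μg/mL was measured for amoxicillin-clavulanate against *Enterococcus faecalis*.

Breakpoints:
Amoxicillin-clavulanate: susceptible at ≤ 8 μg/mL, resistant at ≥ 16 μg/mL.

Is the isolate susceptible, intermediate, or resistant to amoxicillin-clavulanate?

Resistant

Amoxicillin-clavulanate: 16 μg/mL is ≥ 16 μg/mL ⇒ R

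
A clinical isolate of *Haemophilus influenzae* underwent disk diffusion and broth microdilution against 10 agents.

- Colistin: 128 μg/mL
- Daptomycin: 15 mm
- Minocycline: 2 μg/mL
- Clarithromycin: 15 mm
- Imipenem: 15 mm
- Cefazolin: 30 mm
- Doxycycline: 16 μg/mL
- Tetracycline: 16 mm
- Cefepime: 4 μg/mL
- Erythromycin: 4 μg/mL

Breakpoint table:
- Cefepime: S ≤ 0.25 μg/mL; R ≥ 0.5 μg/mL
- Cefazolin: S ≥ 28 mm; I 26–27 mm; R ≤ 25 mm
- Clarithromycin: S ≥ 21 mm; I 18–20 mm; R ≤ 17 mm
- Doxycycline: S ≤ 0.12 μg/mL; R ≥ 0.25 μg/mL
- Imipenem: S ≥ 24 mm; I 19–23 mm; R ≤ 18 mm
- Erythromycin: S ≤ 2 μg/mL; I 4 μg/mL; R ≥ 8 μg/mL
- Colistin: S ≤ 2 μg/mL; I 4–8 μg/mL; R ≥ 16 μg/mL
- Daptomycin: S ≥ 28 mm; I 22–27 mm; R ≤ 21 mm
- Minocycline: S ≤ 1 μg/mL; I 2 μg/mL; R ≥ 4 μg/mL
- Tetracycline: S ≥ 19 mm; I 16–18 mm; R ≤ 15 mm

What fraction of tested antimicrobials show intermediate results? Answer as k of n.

Colistin: 128 μg/mL is ≥ 16 μg/mL — R
Daptomycin 15 mm: ≤ 21 mm → resistant
Minocycline: 2 μg/mL is = 2 μg/mL — Intermediate
Clarithromycin (15 mm) ≤ 17 mm — resistant
Imipenem (15 mm) ≤ 18 mm → resistant
Cefazolin: 30 mm is ≥ 28 mm — susceptible
Doxycycline: 16 μg/mL is ≥ 0.25 μg/mL ⇒ Resistant
Tetracycline: 16 mm is in 16–18 mm — intermediate
Cefepime: 4 μg/mL is ≥ 0.5 μg/mL → resistant
Erythromycin (4 μg/mL) = 4 μg/mL ⇒ Intermediate
Intermediate: 3/10

3 of 10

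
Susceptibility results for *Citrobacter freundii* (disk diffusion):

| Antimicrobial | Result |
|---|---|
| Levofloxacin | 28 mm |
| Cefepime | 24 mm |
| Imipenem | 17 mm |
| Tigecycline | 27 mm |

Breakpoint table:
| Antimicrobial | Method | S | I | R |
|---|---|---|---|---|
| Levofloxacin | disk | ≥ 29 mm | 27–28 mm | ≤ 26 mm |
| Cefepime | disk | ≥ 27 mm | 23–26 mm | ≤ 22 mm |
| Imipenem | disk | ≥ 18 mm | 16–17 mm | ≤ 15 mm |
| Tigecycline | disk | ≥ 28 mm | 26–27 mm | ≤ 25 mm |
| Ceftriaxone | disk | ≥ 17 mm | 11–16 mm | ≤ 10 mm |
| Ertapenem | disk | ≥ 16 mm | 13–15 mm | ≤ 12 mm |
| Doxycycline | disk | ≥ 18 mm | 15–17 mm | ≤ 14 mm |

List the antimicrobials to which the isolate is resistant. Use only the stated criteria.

Levofloxacin: 28 mm is in 27–28 mm → intermediate
Cefepime 24 mm: in 23–26 mm → Intermediate
Imipenem (17 mm) in 16–17 mm → I
Tigecycline 27 mm: in 26–27 mm — Intermediate

none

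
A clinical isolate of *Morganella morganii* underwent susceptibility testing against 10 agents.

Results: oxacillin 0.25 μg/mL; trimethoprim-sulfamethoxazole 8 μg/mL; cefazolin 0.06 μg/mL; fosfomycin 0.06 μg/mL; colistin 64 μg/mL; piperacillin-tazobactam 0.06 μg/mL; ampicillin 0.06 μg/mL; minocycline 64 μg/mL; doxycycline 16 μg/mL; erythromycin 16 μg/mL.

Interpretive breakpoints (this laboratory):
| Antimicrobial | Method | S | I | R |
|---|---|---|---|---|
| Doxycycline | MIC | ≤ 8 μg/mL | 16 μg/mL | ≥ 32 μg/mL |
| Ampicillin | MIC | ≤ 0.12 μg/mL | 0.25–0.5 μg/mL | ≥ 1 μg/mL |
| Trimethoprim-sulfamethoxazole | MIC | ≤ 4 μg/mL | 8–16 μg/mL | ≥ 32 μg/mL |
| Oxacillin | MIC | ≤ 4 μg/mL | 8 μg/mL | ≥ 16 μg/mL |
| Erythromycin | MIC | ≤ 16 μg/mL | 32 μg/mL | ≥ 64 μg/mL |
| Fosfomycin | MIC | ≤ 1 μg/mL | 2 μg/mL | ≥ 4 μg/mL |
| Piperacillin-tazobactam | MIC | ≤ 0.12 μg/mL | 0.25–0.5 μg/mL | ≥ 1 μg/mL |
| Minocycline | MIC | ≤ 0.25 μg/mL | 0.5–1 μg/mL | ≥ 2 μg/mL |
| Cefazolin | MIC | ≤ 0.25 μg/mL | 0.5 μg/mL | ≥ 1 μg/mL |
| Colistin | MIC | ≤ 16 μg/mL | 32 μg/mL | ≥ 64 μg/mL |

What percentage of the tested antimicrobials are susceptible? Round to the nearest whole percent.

60%

Oxacillin 0.25 μg/mL: ≤ 4 μg/mL → susceptible
Trimethoprim-sulfamethoxazole (8 μg/mL) in 8–16 μg/mL ⇒ I
Cefazolin 0.06 μg/mL: ≤ 0.25 μg/mL — Susceptible
Fosfomycin (0.06 μg/mL) ≤ 1 μg/mL → susceptible
Colistin 64 μg/mL: ≥ 64 μg/mL — Resistant
Piperacillin-tazobactam (0.06 μg/mL) ≤ 0.12 μg/mL ⇒ Susceptible
Ampicillin: 0.06 μg/mL is ≤ 0.12 μg/mL ⇒ S
Minocycline: 64 μg/mL is ≥ 2 μg/mL ⇒ resistant
Doxycycline: 16 μg/mL is = 16 μg/mL — I
Erythromycin: 16 μg/mL is ≤ 16 μg/mL → S
Susceptible: 6/10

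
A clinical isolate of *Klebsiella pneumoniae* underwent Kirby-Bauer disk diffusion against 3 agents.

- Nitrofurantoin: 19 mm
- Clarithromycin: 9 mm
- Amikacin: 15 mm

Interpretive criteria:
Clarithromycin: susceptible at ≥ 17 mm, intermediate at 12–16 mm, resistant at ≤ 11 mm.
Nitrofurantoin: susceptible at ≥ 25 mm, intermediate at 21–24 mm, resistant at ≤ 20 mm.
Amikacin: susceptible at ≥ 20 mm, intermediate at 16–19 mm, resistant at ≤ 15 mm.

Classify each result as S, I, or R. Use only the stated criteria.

R, R, R

Nitrofurantoin: 19 mm is ≤ 20 mm → R
Clarithromycin (9 mm) ≤ 11 mm ⇒ R
Amikacin 15 mm: ≤ 15 mm — resistant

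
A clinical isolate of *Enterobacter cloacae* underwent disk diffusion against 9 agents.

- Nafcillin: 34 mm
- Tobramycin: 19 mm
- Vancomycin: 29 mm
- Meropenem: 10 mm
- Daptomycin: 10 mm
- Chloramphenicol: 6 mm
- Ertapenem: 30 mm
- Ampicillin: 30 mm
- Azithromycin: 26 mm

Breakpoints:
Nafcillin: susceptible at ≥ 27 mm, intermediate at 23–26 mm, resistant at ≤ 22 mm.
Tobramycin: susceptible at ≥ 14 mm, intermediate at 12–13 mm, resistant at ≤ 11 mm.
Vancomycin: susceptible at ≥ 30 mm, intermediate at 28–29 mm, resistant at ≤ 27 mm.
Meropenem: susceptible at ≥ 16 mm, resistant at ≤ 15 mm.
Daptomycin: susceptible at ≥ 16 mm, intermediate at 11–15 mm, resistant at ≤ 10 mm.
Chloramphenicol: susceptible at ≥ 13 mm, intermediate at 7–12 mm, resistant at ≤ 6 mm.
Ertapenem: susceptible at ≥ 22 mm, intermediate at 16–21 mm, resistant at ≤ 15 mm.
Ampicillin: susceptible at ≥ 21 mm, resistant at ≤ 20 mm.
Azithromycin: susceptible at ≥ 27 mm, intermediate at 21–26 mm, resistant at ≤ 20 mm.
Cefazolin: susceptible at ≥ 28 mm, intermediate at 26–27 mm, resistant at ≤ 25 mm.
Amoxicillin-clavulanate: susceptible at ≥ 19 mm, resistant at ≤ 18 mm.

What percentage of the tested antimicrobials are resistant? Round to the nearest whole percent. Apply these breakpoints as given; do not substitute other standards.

Nafcillin (34 mm) ≥ 27 mm ⇒ Susceptible
Tobramycin 19 mm: ≥ 14 mm — S
Vancomycin 29 mm: in 28–29 mm — I
Meropenem: 10 mm is ≤ 15 mm ⇒ R
Daptomycin: 10 mm is ≤ 10 mm ⇒ resistant
Chloramphenicol 6 mm: ≤ 6 mm — Resistant
Ertapenem (30 mm) ≥ 22 mm ⇒ Susceptible
Ampicillin 30 mm: ≥ 21 mm — S
Azithromycin 26 mm: in 21–26 mm ⇒ I
Resistant: 3/9

33%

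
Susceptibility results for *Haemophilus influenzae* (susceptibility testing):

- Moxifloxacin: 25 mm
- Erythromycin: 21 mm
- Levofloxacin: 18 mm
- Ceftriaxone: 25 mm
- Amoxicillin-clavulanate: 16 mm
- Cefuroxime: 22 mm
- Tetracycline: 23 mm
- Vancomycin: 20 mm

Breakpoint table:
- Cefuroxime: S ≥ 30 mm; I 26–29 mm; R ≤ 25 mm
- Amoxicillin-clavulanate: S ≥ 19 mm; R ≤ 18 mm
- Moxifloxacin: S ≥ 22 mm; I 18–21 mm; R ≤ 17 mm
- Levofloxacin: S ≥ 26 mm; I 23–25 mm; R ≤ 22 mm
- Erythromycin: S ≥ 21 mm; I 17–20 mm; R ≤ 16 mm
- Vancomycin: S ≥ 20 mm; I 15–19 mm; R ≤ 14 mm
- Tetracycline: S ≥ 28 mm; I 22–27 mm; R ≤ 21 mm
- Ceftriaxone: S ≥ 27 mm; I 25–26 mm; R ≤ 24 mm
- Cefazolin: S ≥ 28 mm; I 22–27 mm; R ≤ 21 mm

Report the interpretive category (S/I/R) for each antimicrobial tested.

Moxifloxacin (25 mm) ≥ 22 mm → S
Erythromycin (21 mm) ≥ 21 mm ⇒ susceptible
Levofloxacin: 18 mm is ≤ 22 mm ⇒ resistant
Ceftriaxone (25 mm) in 25–26 mm ⇒ intermediate
Amoxicillin-clavulanate: 16 mm is ≤ 18 mm → Resistant
Cefuroxime (22 mm) ≤ 25 mm ⇒ resistant
Tetracycline 23 mm: in 22–27 mm → I
Vancomycin: 20 mm is ≥ 20 mm ⇒ Susceptible

S, S, R, I, R, R, I, S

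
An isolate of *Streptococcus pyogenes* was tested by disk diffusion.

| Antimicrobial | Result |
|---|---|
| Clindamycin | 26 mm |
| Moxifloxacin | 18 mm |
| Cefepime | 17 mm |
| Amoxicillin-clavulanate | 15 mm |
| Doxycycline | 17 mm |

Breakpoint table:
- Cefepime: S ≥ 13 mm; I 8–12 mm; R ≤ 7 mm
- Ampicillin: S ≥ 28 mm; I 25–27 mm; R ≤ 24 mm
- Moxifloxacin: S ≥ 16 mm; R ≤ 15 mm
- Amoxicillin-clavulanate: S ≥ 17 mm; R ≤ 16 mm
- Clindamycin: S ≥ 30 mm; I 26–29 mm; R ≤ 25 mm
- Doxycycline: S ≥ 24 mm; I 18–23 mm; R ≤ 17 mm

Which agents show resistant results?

Clindamycin (26 mm) in 26–29 mm → intermediate
Moxifloxacin 18 mm: ≥ 16 mm ⇒ S
Cefepime 17 mm: ≥ 13 mm — Susceptible
Amoxicillin-clavulanate 15 mm: ≤ 16 mm — resistant
Doxycycline (17 mm) ≤ 17 mm ⇒ Resistant

amoxicillin-clavulanate, doxycycline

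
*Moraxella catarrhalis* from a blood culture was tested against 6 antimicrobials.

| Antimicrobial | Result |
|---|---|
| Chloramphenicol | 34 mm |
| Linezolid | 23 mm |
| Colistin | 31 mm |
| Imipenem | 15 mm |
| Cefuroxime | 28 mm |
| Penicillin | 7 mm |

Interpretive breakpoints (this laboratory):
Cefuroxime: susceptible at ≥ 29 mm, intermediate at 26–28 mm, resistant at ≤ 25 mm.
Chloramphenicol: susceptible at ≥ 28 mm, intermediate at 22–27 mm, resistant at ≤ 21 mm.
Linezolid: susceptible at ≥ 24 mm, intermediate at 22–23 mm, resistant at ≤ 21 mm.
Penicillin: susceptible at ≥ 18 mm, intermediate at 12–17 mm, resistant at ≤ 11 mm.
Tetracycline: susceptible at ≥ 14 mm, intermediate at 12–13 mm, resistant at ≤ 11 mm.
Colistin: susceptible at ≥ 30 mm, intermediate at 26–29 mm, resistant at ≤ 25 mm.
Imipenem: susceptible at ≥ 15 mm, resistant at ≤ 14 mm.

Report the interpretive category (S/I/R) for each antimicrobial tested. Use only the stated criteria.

S, I, S, S, I, R

Chloramphenicol 34 mm: ≥ 28 mm ⇒ S
Linezolid (23 mm) in 22–23 mm ⇒ I
Colistin (31 mm) ≥ 30 mm ⇒ S
Imipenem 15 mm: ≥ 15 mm → S
Cefuroxime 28 mm: in 26–28 mm — I
Penicillin: 7 mm is ≤ 11 mm → Resistant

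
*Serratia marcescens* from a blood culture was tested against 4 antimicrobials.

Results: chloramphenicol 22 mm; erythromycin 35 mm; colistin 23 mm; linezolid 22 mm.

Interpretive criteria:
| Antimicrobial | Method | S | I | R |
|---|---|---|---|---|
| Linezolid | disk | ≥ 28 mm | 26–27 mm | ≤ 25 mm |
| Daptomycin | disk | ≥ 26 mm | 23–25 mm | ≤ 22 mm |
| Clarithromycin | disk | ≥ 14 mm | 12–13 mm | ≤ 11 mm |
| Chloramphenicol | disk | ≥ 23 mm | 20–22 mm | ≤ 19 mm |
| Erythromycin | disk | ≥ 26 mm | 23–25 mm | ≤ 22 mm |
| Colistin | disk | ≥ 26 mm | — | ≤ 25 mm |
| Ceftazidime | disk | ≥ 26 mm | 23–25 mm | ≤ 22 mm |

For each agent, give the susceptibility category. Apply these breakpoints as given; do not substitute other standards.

I, S, R, R

Chloramphenicol 22 mm: in 20–22 mm → intermediate
Erythromycin (35 mm) ≥ 26 mm ⇒ Susceptible
Colistin 23 mm: ≤ 25 mm → resistant
Linezolid (22 mm) ≤ 25 mm ⇒ R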